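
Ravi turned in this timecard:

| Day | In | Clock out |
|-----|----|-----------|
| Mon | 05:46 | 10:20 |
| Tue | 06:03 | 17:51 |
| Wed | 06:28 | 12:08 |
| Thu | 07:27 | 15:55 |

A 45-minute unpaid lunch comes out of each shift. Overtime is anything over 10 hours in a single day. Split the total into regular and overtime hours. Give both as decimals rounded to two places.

Mon: 05:46–10:20 = 4 h 34 min; less 45 min break → 3 h 49 min
Tue: 06:03–17:51 = 11 h 48 min; less 45 min break → 11 h 3 min
Wed: 06:28–12:08 = 5 h 40 min; less 45 min break → 4 h 55 min
Thu: 07:27–15:55 = 8 h 28 min; less 45 min break → 7 h 43 min
Mon reg 3 h 49 min / OT 0 h 0 min; Tue reg 10 h 0 min / OT 1 h 3 min; Wed reg 4 h 55 min / OT 0 h 0 min; Thu reg 7 h 43 min / OT 0 h 0 min.
Totals: regular 26 h 27 min, overtime 1 h 3 min.

Regular 26.45 hours, overtime 1.05 hours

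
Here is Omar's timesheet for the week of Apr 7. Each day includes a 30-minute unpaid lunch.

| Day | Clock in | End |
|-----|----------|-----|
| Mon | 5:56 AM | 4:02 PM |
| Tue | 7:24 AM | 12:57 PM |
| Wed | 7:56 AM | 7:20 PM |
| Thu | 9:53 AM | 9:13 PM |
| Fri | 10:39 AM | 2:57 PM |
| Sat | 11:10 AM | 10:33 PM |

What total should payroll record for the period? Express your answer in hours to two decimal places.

Mon: 5:56 AM–4:02 PM = 10 h 6 min; less 30 min break → 9 h 36 min
Tue: 7:24 AM–12:57 PM = 5 h 33 min; less 30 min break → 5 h 3 min
Wed: 7:56 AM–7:20 PM = 11 h 24 min; less 30 min break → 10 h 54 min
Thu: 9:53 AM–9:13 PM = 11 h 20 min; less 30 min break → 10 h 50 min
Fri: 10:39 AM–2:57 PM = 4 h 18 min; less 30 min break → 3 h 48 min
Sat: 11:10 AM–10:33 PM = 11 h 23 min; less 30 min break → 10 h 53 min
Total: 9 h 36 min + 5 h 3 min + 10 h 54 min + 10 h 50 min + 3 h 48 min + 10 h 53 min = 51 h 4 min.

51.07 hours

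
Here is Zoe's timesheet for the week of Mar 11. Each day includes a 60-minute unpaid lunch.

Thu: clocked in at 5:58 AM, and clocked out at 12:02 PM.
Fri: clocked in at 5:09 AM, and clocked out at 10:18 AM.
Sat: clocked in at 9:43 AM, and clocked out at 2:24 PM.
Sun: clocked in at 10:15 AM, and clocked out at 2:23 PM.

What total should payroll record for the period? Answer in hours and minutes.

16 h 2 min

Thu: 5:58 AM–12:02 PM = 6 h 4 min; less 60 min break → 5 h 4 min
Fri: 5:09 AM–10:18 AM = 5 h 9 min; less 60 min break → 4 h 9 min
Sat: 9:43 AM–2:24 PM = 4 h 41 min; less 60 min break → 3 h 41 min
Sun: 10:15 AM–2:23 PM = 4 h 8 min; less 60 min break → 3 h 8 min
Total: 5 h 4 min + 4 h 9 min + 3 h 41 min + 3 h 8 min = 16 h 2 min.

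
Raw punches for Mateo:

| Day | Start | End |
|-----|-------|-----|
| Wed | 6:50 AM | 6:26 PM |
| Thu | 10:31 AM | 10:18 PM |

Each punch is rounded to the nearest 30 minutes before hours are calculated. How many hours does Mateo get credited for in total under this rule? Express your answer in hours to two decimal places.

23.50 hours

Wed: in 6:50 AM→7:00 AM, out 6:26 PM→6:30 PM; 11 h 30 min
Thu: in 10:31 AM→10:30 AM, out 10:18 PM→10:30 PM; 12 h 0 min
Total credited: 23 h 30 min.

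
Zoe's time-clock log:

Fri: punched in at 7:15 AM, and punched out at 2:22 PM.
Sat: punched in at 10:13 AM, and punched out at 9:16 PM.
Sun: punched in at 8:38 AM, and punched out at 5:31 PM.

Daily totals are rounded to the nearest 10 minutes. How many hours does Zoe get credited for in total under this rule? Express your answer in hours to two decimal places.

Fri: 7:15 AM–2:22 PM = 7 h 7 min → rounds to 7 h 10 min
Sat: 10:13 AM–9:16 PM = 11 h 3 min → rounds to 11 h 0 min
Sun: 8:38 AM–5:31 PM = 8 h 53 min → rounds to 8 h 50 min
Total credited: 27 h 0 min.

27.00 hours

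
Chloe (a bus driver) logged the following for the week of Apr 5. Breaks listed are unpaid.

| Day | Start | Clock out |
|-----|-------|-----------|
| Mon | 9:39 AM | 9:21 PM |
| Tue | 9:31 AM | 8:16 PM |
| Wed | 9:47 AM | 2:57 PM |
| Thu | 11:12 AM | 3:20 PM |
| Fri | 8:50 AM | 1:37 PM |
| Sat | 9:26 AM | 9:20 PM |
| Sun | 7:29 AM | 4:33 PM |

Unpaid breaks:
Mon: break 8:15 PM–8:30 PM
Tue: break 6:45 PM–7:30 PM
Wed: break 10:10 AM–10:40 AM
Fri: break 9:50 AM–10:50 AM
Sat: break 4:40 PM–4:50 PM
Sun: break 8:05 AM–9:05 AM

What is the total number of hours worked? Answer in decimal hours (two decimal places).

Mon: 9:39 AM–9:21 PM = 11 h 42 min; less 15 min break → 11 h 27 min
Tue: 9:31 AM–8:16 PM = 10 h 45 min; less 45 min break → 10 h 0 min
Wed: 9:47 AM–2:57 PM = 5 h 10 min; less 30 min break → 4 h 40 min
Thu: 11:12 AM–3:20 PM = 4 h 8 min
Fri: 8:50 AM–1:37 PM = 4 h 47 min; less 60 min break → 3 h 47 min
Sat: 9:26 AM–9:20 PM = 11 h 54 min; less 10 min break → 11 h 44 min
Sun: 7:29 AM–4:33 PM = 9 h 4 min; less 60 min break → 8 h 4 min
Total: 11 h 27 min + 10 h 0 min + 4 h 40 min + 4 h 8 min + 3 h 47 min + 11 h 44 min + 8 h 4 min = 53 h 50 min.

53.83 hours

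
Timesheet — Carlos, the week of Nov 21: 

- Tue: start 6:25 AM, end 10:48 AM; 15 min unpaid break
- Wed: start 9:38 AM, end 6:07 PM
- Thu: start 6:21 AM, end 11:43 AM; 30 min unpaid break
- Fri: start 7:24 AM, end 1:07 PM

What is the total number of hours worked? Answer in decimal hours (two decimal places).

23.20 hours

Tue: 6:25 AM–10:48 AM = 4 h 23 min; less 15 min break → 4 h 8 min
Wed: 9:38 AM–6:07 PM = 8 h 29 min
Thu: 6:21 AM–11:43 AM = 5 h 22 min; less 30 min break → 4 h 52 min
Fri: 7:24 AM–1:07 PM = 5 h 43 min
Total: 4 h 8 min + 8 h 29 min + 4 h 52 min + 5 h 43 min = 23 h 12 min.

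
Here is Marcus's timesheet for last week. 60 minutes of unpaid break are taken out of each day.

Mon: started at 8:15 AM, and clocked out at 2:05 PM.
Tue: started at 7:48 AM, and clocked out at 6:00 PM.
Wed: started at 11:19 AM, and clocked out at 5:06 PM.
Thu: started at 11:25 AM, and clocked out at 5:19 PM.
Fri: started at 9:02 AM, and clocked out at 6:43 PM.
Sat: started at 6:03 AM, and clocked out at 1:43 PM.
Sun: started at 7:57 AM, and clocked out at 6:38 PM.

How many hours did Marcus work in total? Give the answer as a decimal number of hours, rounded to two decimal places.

48.75 hours

Mon: 8:15 AM–2:05 PM = 5 h 50 min; less 60 min break → 4 h 50 min
Tue: 7:48 AM–6:00 PM = 10 h 12 min; less 60 min break → 9 h 12 min
Wed: 11:19 AM–5:06 PM = 5 h 47 min; less 60 min break → 4 h 47 min
Thu: 11:25 AM–5:19 PM = 5 h 54 min; less 60 min break → 4 h 54 min
Fri: 9:02 AM–6:43 PM = 9 h 41 min; less 60 min break → 8 h 41 min
Sat: 6:03 AM–1:43 PM = 7 h 40 min; less 60 min break → 6 h 40 min
Sun: 7:57 AM–6:38 PM = 10 h 41 min; less 60 min break → 9 h 41 min
Total: 4 h 50 min + 9 h 12 min + 4 h 47 min + 4 h 54 min + 8 h 41 min + 6 h 40 min + 9 h 41 min = 48 h 45 min.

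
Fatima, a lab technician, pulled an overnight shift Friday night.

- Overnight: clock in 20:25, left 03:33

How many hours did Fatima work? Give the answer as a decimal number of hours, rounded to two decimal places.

Overnight: 20:25 → midnight = 3 h 35 min; midnight → 03:33 = 3 h 33 min; span 7 h 8 min

7.13 hours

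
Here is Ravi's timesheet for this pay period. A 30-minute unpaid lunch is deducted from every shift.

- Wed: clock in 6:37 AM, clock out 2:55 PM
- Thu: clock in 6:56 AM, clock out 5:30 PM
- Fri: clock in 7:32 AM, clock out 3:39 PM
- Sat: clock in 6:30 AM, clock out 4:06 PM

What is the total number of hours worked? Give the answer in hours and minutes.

Wed: 6:37 AM–2:55 PM = 8 h 18 min; less 30 min break → 7 h 48 min
Thu: 6:56 AM–5:30 PM = 10 h 34 min; less 30 min break → 10 h 4 min
Fri: 7:32 AM–3:39 PM = 8 h 7 min; less 30 min break → 7 h 37 min
Sat: 6:30 AM–4:06 PM = 9 h 36 min; less 30 min break → 9 h 6 min
Total: 7 h 48 min + 10 h 4 min + 7 h 37 min + 9 h 6 min = 34 h 35 min.

34 h 35 min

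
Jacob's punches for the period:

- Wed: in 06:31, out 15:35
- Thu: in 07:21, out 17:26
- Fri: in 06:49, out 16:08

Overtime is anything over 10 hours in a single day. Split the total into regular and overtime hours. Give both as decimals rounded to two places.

Regular 28.38 hours, overtime 0.08 hours

Wed: 06:31–15:35 = 9 h 4 min
Thu: 07:21–17:26 = 10 h 5 min
Fri: 06:49–16:08 = 9 h 19 min
Wed reg 9 h 4 min / OT 0 h 0 min; Thu reg 10 h 0 min / OT 0 h 5 min; Fri reg 9 h 19 min / OT 0 h 0 min.
Totals: regular 28 h 23 min, overtime 0 h 5 min.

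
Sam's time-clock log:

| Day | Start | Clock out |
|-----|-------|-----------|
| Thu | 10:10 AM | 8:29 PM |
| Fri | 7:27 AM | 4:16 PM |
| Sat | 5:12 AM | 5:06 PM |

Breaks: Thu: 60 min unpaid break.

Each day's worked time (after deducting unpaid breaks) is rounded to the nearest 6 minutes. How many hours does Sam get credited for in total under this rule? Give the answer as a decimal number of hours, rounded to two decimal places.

30.00 hours

Thu: 10:10 AM–8:29 PM = 10 h 19 min − 60 min = 9 h 19 min → rounds to 9 h 18 min
Fri: 7:27 AM–4:16 PM = 8 h 49 min → rounds to 8 h 48 min
Sat: 5:12 AM–5:06 PM = 11 h 54 min → rounds to 11 h 54 min
Total credited: 30 h 0 min.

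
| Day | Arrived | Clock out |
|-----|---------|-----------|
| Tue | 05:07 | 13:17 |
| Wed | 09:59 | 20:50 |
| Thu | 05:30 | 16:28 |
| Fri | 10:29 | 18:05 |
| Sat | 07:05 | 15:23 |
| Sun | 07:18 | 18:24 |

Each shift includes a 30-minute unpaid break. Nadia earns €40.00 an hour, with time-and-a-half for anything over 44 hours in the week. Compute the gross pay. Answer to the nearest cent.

€2359.00

Tue: 05:07–13:17 = 8 h 10 min; less 30 min break → 7 h 40 min
Wed: 09:59–20:50 = 10 h 51 min; less 30 min break → 10 h 21 min
Thu: 05:30–16:28 = 10 h 58 min; less 30 min break → 10 h 28 min
Fri: 10:29–18:05 = 7 h 36 min; less 30 min break → 7 h 6 min
Sat: 07:05–15:23 = 8 h 18 min; less 30 min break → 7 h 48 min
Sun: 07:18–18:24 = 11 h 6 min; less 30 min break → 10 h 36 min
Total worked: 53 h 59 min = 3239 min.
Regular 44 h 0 min = 2640 min at €40.00/h; overtime 9 h 59 min = 599 min at €60.00/h.
Pay = (2640 × €40.00 + 599 × €60.00) ÷ 60 = €2359.00.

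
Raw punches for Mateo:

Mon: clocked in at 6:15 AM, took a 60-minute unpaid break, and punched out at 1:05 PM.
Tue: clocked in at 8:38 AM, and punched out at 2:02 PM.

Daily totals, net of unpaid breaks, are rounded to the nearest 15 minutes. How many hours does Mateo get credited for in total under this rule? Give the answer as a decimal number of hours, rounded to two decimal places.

11.25 hours

Mon: 6:15 AM–1:05 PM = 6 h 50 min − 60 min = 5 h 50 min → rounds to 5 h 45 min
Tue: 8:38 AM–2:02 PM = 5 h 24 min → rounds to 5 h 30 min
Total credited: 11 h 15 min.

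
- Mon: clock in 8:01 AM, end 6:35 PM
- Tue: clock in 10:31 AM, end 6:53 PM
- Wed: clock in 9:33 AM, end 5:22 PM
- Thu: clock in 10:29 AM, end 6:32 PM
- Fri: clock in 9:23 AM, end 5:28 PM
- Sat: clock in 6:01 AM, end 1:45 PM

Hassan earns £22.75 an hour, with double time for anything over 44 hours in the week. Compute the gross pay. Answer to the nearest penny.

Mon: 8:01 AM–6:35 PM = 10 h 34 min
Tue: 10:31 AM–6:53 PM = 8 h 22 min
Wed: 9:33 AM–5:22 PM = 7 h 49 min
Thu: 10:29 AM–6:32 PM = 8 h 3 min
Fri: 9:23 AM–5:28 PM = 8 h 5 min
Sat: 6:01 AM–1:45 PM = 7 h 44 min
Total worked: 50 h 37 min = 3037 min.
Regular 44 h 0 min = 2640 min at £22.75/h; overtime 6 h 37 min = 397 min at £45.50/h.
Pay = (2640 × £22.75 + 397 × £45.50) ÷ 60 = £1302.06.

£1302.06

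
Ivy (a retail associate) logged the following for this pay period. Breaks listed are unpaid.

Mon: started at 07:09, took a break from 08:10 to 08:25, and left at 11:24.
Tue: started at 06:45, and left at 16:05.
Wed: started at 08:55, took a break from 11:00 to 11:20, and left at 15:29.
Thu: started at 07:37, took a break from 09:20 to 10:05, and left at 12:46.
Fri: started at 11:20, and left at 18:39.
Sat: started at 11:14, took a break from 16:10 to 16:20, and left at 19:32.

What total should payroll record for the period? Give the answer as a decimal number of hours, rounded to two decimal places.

Mon: 07:09–11:24 = 4 h 15 min; less 15 min break → 4 h 0 min
Tue: 06:45–16:05 = 9 h 20 min
Wed: 08:55–15:29 = 6 h 34 min; less 20 min break → 6 h 14 min
Thu: 07:37–12:46 = 5 h 9 min; less 45 min break → 4 h 24 min
Fri: 11:20–18:39 = 7 h 19 min
Sat: 11:14–19:32 = 8 h 18 min; less 10 min break → 8 h 8 min
Total: 4 h 0 min + 9 h 20 min + 6 h 14 min + 4 h 24 min + 7 h 19 min + 8 h 8 min = 39 h 25 min.

39.42 hours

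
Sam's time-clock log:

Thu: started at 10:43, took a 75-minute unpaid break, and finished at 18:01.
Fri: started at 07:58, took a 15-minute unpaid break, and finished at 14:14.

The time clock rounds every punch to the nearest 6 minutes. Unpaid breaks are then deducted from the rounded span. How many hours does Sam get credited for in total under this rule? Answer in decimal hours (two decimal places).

12.00 hours

Thu: in 10:43→10:42, out 18:01→18:00; 7 h 18 min − 75 min = 6 h 3 min
Fri: in 07:58→08:00, out 14:14→14:12; 6 h 12 min − 15 min = 5 h 57 min
Total credited: 12 h 0 min.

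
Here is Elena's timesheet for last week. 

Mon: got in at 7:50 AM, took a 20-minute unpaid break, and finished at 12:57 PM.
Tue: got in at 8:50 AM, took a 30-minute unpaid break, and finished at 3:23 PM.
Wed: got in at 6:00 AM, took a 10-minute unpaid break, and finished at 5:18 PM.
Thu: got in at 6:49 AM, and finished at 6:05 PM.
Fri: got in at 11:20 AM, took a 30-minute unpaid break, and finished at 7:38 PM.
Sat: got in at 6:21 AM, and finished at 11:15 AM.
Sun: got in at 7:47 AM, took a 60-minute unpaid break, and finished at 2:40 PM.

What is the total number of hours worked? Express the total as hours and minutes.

Mon: 7:50 AM–12:57 PM = 5 h 7 min; less 20 min break → 4 h 47 min
Tue: 8:50 AM–3:23 PM = 6 h 33 min; less 30 min break → 6 h 3 min
Wed: 6:00 AM–5:18 PM = 11 h 18 min; less 10 min break → 11 h 8 min
Thu: 6:49 AM–6:05 PM = 11 h 16 min
Fri: 11:20 AM–7:38 PM = 8 h 18 min; less 30 min break → 7 h 48 min
Sat: 6:21 AM–11:15 AM = 4 h 54 min
Sun: 7:47 AM–2:40 PM = 6 h 53 min; less 60 min break → 5 h 53 min
Total: 4 h 47 min + 6 h 3 min + 11 h 8 min + 11 h 16 min + 7 h 48 min + 4 h 54 min + 5 h 53 min = 51 h 49 min.

51 h 49 min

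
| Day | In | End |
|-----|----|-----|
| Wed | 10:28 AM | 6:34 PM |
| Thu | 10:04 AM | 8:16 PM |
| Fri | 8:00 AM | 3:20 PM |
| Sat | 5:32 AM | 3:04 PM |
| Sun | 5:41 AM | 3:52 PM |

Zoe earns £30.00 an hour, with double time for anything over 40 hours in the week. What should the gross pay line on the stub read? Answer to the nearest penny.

Wed: 10:28 AM–6:34 PM = 8 h 6 min
Thu: 10:04 AM–8:16 PM = 10 h 12 min
Fri: 8:00 AM–3:20 PM = 7 h 20 min
Sat: 5:32 AM–3:04 PM = 9 h 32 min
Sun: 5:41 AM–3:52 PM = 10 h 11 min
Total worked: 45 h 21 min = 2721 min.
Regular 40 h 0 min = 2400 min at £30.00/h; overtime 5 h 21 min = 321 min at £60.00/h.
Pay = (2400 × £30.00 + 321 × £60.00) ÷ 60 = £1521.00.

£1521.00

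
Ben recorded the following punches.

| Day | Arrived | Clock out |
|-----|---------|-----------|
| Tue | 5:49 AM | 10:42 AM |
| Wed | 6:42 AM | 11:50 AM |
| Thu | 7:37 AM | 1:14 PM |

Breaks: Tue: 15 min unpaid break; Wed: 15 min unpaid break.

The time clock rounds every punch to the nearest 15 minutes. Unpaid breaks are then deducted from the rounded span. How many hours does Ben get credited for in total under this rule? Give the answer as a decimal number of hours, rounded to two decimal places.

Tue: in 5:49 AM→5:45 AM, out 10:42 AM→10:45 AM; 5 h 0 min − 15 min = 4 h 45 min
Wed: in 6:42 AM→6:45 AM, out 11:50 AM→11:45 AM; 5 h 0 min − 15 min = 4 h 45 min
Thu: in 7:37 AM→7:30 AM, out 1:14 PM→1:15 PM; 5 h 45 min
Total credited: 15 h 15 min.

15.25 hours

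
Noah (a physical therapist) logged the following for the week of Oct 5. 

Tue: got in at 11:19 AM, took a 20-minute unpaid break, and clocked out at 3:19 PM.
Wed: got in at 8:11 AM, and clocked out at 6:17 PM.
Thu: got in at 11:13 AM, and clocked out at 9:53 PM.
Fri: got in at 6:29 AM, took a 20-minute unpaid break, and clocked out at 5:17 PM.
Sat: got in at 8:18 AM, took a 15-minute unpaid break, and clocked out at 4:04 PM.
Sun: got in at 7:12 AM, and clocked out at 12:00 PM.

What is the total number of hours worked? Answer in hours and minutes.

47 h 13 min

Tue: 11:19 AM–3:19 PM = 4 h 0 min; less 20 min break → 3 h 40 min
Wed: 8:11 AM–6:17 PM = 10 h 6 min
Thu: 11:13 AM–9:53 PM = 10 h 40 min
Fri: 6:29 AM–5:17 PM = 10 h 48 min; less 20 min break → 10 h 28 min
Sat: 8:18 AM–4:04 PM = 7 h 46 min; less 15 min break → 7 h 31 min
Sun: 7:12 AM–12:00 PM = 4 h 48 min
Total: 3 h 40 min + 10 h 6 min + 10 h 40 min + 10 h 28 min + 7 h 31 min + 4 h 48 min = 47 h 13 min.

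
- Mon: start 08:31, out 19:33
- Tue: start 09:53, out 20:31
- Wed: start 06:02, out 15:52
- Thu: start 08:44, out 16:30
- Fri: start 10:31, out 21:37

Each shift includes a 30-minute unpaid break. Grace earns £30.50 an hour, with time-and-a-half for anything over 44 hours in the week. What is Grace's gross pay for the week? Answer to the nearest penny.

£1518.90

Mon: 08:31–19:33 = 11 h 2 min; less 30 min break → 10 h 32 min
Tue: 09:53–20:31 = 10 h 38 min; less 30 min break → 10 h 8 min
Wed: 06:02–15:52 = 9 h 50 min; less 30 min break → 9 h 20 min
Thu: 08:44–16:30 = 7 h 46 min; less 30 min break → 7 h 16 min
Fri: 10:31–21:37 = 11 h 6 min; less 30 min break → 10 h 36 min
Total worked: 47 h 52 min = 2872 min.
Regular 44 h 0 min = 2640 min at £30.50/h; overtime 3 h 52 min = 232 min at £45.75/h.
Pay = (2640 × £30.50 + 232 × £45.75) ÷ 60 = £1518.90.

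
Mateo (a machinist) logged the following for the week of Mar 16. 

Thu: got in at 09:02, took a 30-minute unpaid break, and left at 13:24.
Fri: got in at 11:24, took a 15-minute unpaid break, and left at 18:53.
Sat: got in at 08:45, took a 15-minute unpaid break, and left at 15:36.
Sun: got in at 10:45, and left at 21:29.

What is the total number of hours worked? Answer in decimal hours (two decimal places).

Thu: 09:02–13:24 = 4 h 22 min; less 30 min break → 3 h 52 min
Fri: 11:24–18:53 = 7 h 29 min; less 15 min break → 7 h 14 min
Sat: 08:45–15:36 = 6 h 51 min; less 15 min break → 6 h 36 min
Sun: 10:45–21:29 = 10 h 44 min
Total: 3 h 52 min + 7 h 14 min + 6 h 36 min + 10 h 44 min = 28 h 26 min.

28.43 hours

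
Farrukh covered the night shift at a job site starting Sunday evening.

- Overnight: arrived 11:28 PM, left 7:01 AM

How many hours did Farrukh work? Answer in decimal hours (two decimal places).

7.55 hours

Overnight: 11:28 PM → midnight = 0 h 32 min; midnight → 7:01 AM = 7 h 1 min; span 7 h 33 min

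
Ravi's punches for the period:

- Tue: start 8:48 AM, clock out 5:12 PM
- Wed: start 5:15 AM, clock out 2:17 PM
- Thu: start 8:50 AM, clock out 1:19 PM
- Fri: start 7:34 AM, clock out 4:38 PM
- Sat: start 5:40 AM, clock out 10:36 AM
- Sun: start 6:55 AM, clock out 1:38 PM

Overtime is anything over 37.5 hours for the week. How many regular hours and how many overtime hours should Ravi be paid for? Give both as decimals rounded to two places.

Regular 37.50 hours, overtime 5.13 hours

Tue: 8:48 AM–5:12 PM = 8 h 24 min
Wed: 5:15 AM–2:17 PM = 9 h 2 min
Thu: 8:50 AM–1:19 PM = 4 h 29 min
Fri: 7:34 AM–4:38 PM = 9 h 4 min
Sat: 5:40 AM–10:36 AM = 4 h 56 min
Sun: 6:55 AM–1:38 PM = 6 h 43 min
Total worked: 42 h 38 min = 42.63 h.
Threshold 37.5 h → overtime 5 h 8 min, regular 37 h 30 min.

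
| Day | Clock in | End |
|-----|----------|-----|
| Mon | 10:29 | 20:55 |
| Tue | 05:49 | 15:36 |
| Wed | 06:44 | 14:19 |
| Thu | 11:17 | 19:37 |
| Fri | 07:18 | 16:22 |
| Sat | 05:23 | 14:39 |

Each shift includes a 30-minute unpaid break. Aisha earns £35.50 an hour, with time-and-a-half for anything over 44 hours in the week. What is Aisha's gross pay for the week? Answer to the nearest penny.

Mon: 10:29–20:55 = 10 h 26 min; less 30 min break → 9 h 56 min
Tue: 05:49–15:36 = 9 h 47 min; less 30 min break → 9 h 17 min
Wed: 06:44–14:19 = 7 h 35 min; less 30 min break → 7 h 5 min
Thu: 11:17–19:37 = 8 h 20 min; less 30 min break → 7 h 50 min
Fri: 07:18–16:22 = 9 h 4 min; less 30 min break → 8 h 34 min
Sat: 05:23–14:39 = 9 h 16 min; less 30 min break → 8 h 46 min
Total worked: 51 h 28 min = 3088 min.
Regular 44 h 0 min = 2640 min at £35.50/h; overtime 7 h 28 min = 448 min at £53.25/h.
Pay = (2640 × £35.50 + 448 × £53.25) ÷ 60 = £1959.60.

£1959.60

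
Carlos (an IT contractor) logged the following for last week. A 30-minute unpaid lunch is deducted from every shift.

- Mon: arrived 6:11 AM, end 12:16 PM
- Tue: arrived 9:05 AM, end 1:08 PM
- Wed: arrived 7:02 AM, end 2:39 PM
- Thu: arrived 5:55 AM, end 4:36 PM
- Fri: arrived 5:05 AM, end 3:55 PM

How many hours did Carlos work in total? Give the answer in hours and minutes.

Mon: 6:11 AM–12:16 PM = 6 h 5 min; less 30 min break → 5 h 35 min
Tue: 9:05 AM–1:08 PM = 4 h 3 min; less 30 min break → 3 h 33 min
Wed: 7:02 AM–2:39 PM = 7 h 37 min; less 30 min break → 7 h 7 min
Thu: 5:55 AM–4:36 PM = 10 h 41 min; less 30 min break → 10 h 11 min
Fri: 5:05 AM–3:55 PM = 10 h 50 min; less 30 min break → 10 h 20 min
Total: 5 h 35 min + 3 h 33 min + 7 h 7 min + 10 h 11 min + 10 h 20 min = 36 h 46 min.

36 h 46 min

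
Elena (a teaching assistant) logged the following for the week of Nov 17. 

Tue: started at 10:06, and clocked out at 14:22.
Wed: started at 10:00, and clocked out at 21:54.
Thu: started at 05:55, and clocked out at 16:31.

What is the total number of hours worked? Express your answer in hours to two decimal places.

26.77 hours

Tue: 10:06–14:22 = 4 h 16 min
Wed: 10:00–21:54 = 11 h 54 min
Thu: 05:55–16:31 = 10 h 36 min
Total: 4 h 16 min + 11 h 54 min + 10 h 36 min = 26 h 46 min.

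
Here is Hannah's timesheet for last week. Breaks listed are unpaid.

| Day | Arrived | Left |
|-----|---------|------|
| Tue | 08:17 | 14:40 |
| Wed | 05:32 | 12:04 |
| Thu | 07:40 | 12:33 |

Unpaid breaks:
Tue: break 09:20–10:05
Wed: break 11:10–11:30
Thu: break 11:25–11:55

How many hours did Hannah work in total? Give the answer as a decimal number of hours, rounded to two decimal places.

16.22 hours

Tue: 08:17–14:40 = 6 h 23 min; less 45 min break → 5 h 38 min
Wed: 05:32–12:04 = 6 h 32 min; less 20 min break → 6 h 12 min
Thu: 07:40–12:33 = 4 h 53 min; less 30 min break → 4 h 23 min
Total: 5 h 38 min + 6 h 12 min + 4 h 23 min = 16 h 13 min.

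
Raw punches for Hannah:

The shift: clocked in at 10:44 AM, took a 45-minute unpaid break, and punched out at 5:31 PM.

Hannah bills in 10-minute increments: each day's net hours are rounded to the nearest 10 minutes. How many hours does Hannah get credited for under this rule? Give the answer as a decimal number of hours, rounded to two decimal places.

The shift: 10:44 AM–5:31 PM = 6 h 47 min − 45 min = 6 h 2 min → rounds to 6 h 0 min

6.00 hours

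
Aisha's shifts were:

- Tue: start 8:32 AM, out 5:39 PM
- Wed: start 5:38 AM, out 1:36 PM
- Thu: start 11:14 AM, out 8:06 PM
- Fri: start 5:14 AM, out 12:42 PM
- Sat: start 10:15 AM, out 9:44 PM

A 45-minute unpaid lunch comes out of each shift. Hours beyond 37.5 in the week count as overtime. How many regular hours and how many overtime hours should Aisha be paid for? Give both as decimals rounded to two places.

Regular 37.50 hours, overtime 3.65 hours

Tue: 8:32 AM–5:39 PM = 9 h 7 min; less 45 min break → 8 h 22 min
Wed: 5:38 AM–1:36 PM = 7 h 58 min; less 45 min break → 7 h 13 min
Thu: 11:14 AM–8:06 PM = 8 h 52 min; less 45 min break → 8 h 7 min
Fri: 5:14 AM–12:42 PM = 7 h 28 min; less 45 min break → 6 h 43 min
Sat: 10:15 AM–9:44 PM = 11 h 29 min; less 45 min break → 10 h 44 min
Total worked: 41 h 9 min = 41.15 h.
Threshold 37.5 h → overtime 3 h 39 min, regular 37 h 30 min.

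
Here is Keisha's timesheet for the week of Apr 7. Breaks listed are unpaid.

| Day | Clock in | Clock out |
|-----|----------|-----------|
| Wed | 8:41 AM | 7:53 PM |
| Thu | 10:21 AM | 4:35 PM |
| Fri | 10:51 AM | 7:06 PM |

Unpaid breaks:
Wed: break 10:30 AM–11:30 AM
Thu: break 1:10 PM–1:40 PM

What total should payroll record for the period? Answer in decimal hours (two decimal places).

Wed: 8:41 AM–7:53 PM = 11 h 12 min; less 60 min break → 10 h 12 min
Thu: 10:21 AM–4:35 PM = 6 h 14 min; less 30 min break → 5 h 44 min
Fri: 10:51 AM–7:06 PM = 8 h 15 min
Total: 10 h 12 min + 5 h 44 min + 8 h 15 min = 24 h 11 min.

24.18 hours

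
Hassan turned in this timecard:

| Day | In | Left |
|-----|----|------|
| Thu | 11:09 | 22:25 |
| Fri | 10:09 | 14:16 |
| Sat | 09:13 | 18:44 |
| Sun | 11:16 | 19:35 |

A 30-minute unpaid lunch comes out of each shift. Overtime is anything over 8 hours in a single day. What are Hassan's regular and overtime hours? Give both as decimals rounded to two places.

Regular 27.43 hours, overtime 3.78 hours

Thu: 11:09–22:25 = 11 h 16 min; less 30 min break → 10 h 46 min
Fri: 10:09–14:16 = 4 h 7 min; less 30 min break → 3 h 37 min
Sat: 09:13–18:44 = 9 h 31 min; less 30 min break → 9 h 1 min
Sun: 11:16–19:35 = 8 h 19 min; less 30 min break → 7 h 49 min
Thu reg 8 h 0 min / OT 2 h 46 min; Fri reg 3 h 37 min / OT 0 h 0 min; Sat reg 8 h 0 min / OT 1 h 1 min; Sun reg 7 h 49 min / OT 0 h 0 min.
Totals: regular 27 h 26 min, overtime 3 h 47 min.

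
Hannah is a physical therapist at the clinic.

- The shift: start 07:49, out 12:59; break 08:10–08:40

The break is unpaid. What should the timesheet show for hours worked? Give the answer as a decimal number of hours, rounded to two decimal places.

4.67 hours

The shift: 07:49–12:59 = 5 h 10 min; less 30 min break → 4 h 40 min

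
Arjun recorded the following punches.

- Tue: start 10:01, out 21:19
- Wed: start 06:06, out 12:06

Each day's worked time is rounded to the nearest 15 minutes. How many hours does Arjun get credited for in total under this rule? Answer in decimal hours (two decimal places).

Tue: 10:01–21:19 = 11 h 18 min → rounds to 11 h 15 min
Wed: 06:06–12:06 = 6 h 0 min → rounds to 6 h 0 min
Total credited: 17 h 15 min.

17.25 hours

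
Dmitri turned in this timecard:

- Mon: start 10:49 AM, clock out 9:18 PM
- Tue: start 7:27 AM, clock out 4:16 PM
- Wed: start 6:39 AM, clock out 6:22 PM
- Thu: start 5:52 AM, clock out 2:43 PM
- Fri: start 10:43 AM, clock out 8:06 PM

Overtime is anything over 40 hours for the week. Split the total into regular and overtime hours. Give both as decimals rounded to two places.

Mon: 10:49 AM–9:18 PM = 10 h 29 min
Tue: 7:27 AM–4:16 PM = 8 h 49 min
Wed: 6:39 AM–6:22 PM = 11 h 43 min
Thu: 5:52 AM–2:43 PM = 8 h 51 min
Fri: 10:43 AM–8:06 PM = 9 h 23 min
Total worked: 49 h 15 min = 49.25 h.
Threshold 40 h → overtime 9 h 15 min, regular 40 h 0 min.

Regular 40.00 hours, overtime 9.25 hours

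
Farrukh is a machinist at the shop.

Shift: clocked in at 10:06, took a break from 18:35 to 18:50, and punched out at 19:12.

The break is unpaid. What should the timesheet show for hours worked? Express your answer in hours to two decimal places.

8.85 hours

Shift: 10:06–19:12 = 9 h 6 min; less 15 min break → 8 h 51 min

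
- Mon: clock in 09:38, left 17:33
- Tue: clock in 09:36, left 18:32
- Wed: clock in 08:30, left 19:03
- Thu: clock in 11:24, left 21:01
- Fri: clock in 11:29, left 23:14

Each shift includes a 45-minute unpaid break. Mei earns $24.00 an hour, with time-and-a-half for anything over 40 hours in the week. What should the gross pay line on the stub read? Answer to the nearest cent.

$1140.60

Mon: 09:38–17:33 = 7 h 55 min; less 45 min break → 7 h 10 min
Tue: 09:36–18:32 = 8 h 56 min; less 45 min break → 8 h 11 min
Wed: 08:30–19:03 = 10 h 33 min; less 45 min break → 9 h 48 min
Thu: 11:24–21:01 = 9 h 37 min; less 45 min break → 8 h 52 min
Fri: 11:29–23:14 = 11 h 45 min; less 45 min break → 11 h 0 min
Total worked: 45 h 1 min = 2701 min.
Regular 40 h 0 min = 2400 min at $24.00/h; overtime 5 h 1 min = 301 min at $36.00/h.
Pay = (2400 × $24.00 + 301 × $36.00) ÷ 60 = $1140.60.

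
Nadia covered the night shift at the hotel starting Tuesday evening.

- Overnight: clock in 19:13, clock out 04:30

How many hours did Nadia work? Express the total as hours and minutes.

Overnight: 19:13 → midnight = 4 h 47 min; midnight → 04:30 = 4 h 30 min; span 9 h 17 min

9 h 17 min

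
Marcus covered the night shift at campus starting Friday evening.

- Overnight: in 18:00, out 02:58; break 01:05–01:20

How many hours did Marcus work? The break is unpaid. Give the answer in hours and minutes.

Overnight: 18:00 → midnight = 6 h 0 min; midnight → 02:58 = 2 h 58 min; span 8 h 58 min; less 15 min break → 8 h 43 min

8 h 43 min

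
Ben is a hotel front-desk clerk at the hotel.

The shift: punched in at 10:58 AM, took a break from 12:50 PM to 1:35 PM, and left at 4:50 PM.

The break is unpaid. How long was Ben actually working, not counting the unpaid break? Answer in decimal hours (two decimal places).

5.12 hours

The shift: 10:58 AM–4:50 PM = 5 h 52 min; less 45 min break → 5 h 7 min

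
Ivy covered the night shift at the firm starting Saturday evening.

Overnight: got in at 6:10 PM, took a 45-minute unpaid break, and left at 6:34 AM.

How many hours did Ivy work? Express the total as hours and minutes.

11 h 39 min

Overnight: 6:10 PM → midnight = 5 h 50 min; midnight → 6:34 AM = 6 h 34 min; span 12 h 24 min; less 45 min break → 11 h 39 min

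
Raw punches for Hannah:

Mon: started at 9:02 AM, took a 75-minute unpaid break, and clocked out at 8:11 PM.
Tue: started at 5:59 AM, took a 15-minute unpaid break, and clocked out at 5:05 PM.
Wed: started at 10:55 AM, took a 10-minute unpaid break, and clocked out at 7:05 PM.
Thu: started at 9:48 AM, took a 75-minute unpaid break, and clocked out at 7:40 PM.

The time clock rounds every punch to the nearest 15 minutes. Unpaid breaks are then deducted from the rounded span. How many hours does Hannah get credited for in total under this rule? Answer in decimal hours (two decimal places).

Mon: in 9:02 AM→9:00 AM, out 8:11 PM→8:15 PM; 11 h 15 min − 75 min = 10 h 0 min
Tue: in 5:59 AM→6:00 AM, out 5:05 PM→5:00 PM; 11 h 0 min − 15 min = 10 h 45 min
Wed: in 10:55 AM→11:00 AM, out 7:05 PM→7:00 PM; 8 h 0 min − 10 min = 7 h 50 min
Thu: in 9:48 AM→9:45 AM, out 7:40 PM→7:45 PM; 10 h 0 min − 75 min = 8 h 45 min
Total credited: 37 h 20 min.

37.33 hours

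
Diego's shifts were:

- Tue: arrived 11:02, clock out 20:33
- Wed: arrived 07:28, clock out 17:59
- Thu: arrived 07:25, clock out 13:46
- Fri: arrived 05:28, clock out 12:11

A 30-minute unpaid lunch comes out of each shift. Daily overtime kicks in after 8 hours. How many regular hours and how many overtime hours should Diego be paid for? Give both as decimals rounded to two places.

Tue: 11:02–20:33 = 9 h 31 min; less 30 min break → 9 h 1 min
Wed: 07:28–17:59 = 10 h 31 min; less 30 min break → 10 h 1 min
Thu: 07:25–13:46 = 6 h 21 min; less 30 min break → 5 h 51 min
Fri: 05:28–12:11 = 6 h 43 min; less 30 min break → 6 h 13 min
Tue reg 8 h 0 min / OT 1 h 1 min; Wed reg 8 h 0 min / OT 2 h 1 min; Thu reg 5 h 51 min / OT 0 h 0 min; Fri reg 6 h 13 min / OT 0 h 0 min.
Totals: regular 28 h 4 min, overtime 3 h 2 min.

Regular 28.07 hours, overtime 3.03 hours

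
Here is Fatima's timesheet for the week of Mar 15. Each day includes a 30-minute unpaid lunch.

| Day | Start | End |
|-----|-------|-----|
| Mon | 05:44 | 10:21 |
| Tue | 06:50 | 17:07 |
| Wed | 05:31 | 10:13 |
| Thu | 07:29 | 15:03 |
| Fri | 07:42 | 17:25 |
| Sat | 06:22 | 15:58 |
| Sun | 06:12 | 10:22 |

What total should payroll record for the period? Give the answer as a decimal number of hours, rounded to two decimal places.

Mon: 05:44–10:21 = 4 h 37 min; less 30 min break → 4 h 7 min
Tue: 06:50–17:07 = 10 h 17 min; less 30 min break → 9 h 47 min
Wed: 05:31–10:13 = 4 h 42 min; less 30 min break → 4 h 12 min
Thu: 07:29–15:03 = 7 h 34 min; less 30 min break → 7 h 4 min
Fri: 07:42–17:25 = 9 h 43 min; less 30 min break → 9 h 13 min
Sat: 06:22–15:58 = 9 h 36 min; less 30 min break → 9 h 6 min
Sun: 06:12–10:22 = 4 h 10 min; less 30 min break → 3 h 40 min
Total: 4 h 7 min + 9 h 47 min + 4 h 12 min + 7 h 4 min + 9 h 13 min + 9 h 6 min + 3 h 40 min = 47 h 9 min.

47.15 hours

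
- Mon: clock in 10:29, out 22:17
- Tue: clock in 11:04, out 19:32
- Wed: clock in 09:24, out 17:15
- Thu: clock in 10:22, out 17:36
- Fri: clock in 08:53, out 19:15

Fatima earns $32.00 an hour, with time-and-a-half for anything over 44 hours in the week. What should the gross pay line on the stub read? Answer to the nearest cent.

Mon: 10:29–22:17 = 11 h 48 min
Tue: 11:04–19:32 = 8 h 28 min
Wed: 09:24–17:15 = 7 h 51 min
Thu: 10:22–17:36 = 7 h 14 min
Fri: 08:53–19:15 = 10 h 22 min
Total worked: 45 h 43 min = 2743 min.
Regular 44 h 0 min = 2640 min at $32.00/h; overtime 1 h 43 min = 103 min at $48.00/h.
Pay = (2640 × $32.00 + 103 × $48.00) ÷ 60 = $1490.40.

$1490.40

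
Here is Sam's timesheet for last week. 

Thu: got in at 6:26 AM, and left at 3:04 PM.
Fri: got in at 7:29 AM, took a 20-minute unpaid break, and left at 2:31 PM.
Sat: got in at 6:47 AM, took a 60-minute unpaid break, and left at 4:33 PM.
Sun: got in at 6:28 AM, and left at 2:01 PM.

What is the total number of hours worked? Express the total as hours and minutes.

31 h 39 min

Thu: 6:26 AM–3:04 PM = 8 h 38 min
Fri: 7:29 AM–2:31 PM = 7 h 2 min; less 20 min break → 6 h 42 min
Sat: 6:47 AM–4:33 PM = 9 h 46 min; less 60 min break → 8 h 46 min
Sun: 6:28 AM–2:01 PM = 7 h 33 min
Total: 8 h 38 min + 6 h 42 min + 8 h 46 min + 7 h 33 min = 31 h 39 min.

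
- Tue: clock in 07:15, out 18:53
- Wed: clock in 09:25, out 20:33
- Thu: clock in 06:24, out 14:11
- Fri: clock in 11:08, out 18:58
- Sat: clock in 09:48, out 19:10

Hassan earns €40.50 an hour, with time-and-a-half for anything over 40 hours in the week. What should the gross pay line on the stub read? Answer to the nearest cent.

€2090.81

Tue: 07:15–18:53 = 11 h 38 min
Wed: 09:25–20:33 = 11 h 8 min
Thu: 06:24–14:11 = 7 h 47 min
Fri: 11:08–18:58 = 7 h 50 min
Sat: 09:48–19:10 = 9 h 22 min
Total worked: 47 h 45 min = 2865 min.
Regular 40 h 0 min = 2400 min at €40.50/h; overtime 7 h 45 min = 465 min at €60.75/h.
Pay = (2400 × €40.50 + 465 × €60.75) ÷ 60 = €2090.81.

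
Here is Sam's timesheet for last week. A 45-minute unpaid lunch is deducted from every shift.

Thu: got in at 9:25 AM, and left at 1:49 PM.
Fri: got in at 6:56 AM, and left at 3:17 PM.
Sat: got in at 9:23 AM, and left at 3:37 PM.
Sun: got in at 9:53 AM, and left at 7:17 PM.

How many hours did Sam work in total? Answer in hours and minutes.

25 h 23 min

Thu: 9:25 AM–1:49 PM = 4 h 24 min; less 45 min break → 3 h 39 min
Fri: 6:56 AM–3:17 PM = 8 h 21 min; less 45 min break → 7 h 36 min
Sat: 9:23 AM–3:37 PM = 6 h 14 min; less 45 min break → 5 h 29 min
Sun: 9:53 AM–7:17 PM = 9 h 24 min; less 45 min break → 8 h 39 min
Total: 3 h 39 min + 7 h 36 min + 5 h 29 min + 8 h 39 min = 25 h 23 min.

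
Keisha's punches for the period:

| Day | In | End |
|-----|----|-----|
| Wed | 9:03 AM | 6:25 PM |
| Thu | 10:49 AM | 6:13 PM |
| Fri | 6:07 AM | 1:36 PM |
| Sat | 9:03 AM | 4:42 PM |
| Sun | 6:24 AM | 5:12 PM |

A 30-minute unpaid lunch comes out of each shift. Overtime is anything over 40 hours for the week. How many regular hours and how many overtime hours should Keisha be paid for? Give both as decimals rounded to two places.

Regular 40.00 hours, overtime 0.20 hours

Wed: 9:03 AM–6:25 PM = 9 h 22 min; less 30 min break → 8 h 52 min
Thu: 10:49 AM–6:13 PM = 7 h 24 min; less 30 min break → 6 h 54 min
Fri: 6:07 AM–1:36 PM = 7 h 29 min; less 30 min break → 6 h 59 min
Sat: 9:03 AM–4:42 PM = 7 h 39 min; less 30 min break → 7 h 9 min
Sun: 6:24 AM–5:12 PM = 10 h 48 min; less 30 min break → 10 h 18 min
Total worked: 40 h 12 min = 40.20 h.
Threshold 40 h → overtime 0 h 12 min, regular 40 h 0 min.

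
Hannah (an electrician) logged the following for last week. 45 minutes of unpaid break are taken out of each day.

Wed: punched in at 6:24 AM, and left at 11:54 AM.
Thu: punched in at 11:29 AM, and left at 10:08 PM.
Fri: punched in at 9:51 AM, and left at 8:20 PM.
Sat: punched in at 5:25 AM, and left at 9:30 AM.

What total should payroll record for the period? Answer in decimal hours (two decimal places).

27.72 hours

Wed: 6:24 AM–11:54 AM = 5 h 30 min; less 45 min break → 4 h 45 min
Thu: 11:29 AM–10:08 PM = 10 h 39 min; less 45 min break → 9 h 54 min
Fri: 9:51 AM–8:20 PM = 10 h 29 min; less 45 min break → 9 h 44 min
Sat: 5:25 AM–9:30 AM = 4 h 5 min; less 45 min break → 3 h 20 min
Total: 4 h 45 min + 9 h 54 min + 9 h 44 min + 3 h 20 min = 27 h 43 min.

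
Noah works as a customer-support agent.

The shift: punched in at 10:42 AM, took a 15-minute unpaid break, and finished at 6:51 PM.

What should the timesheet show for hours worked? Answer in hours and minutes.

7 h 54 min

The shift: 10:42 AM–6:51 PM = 8 h 9 min; less 15 min break → 7 h 54 min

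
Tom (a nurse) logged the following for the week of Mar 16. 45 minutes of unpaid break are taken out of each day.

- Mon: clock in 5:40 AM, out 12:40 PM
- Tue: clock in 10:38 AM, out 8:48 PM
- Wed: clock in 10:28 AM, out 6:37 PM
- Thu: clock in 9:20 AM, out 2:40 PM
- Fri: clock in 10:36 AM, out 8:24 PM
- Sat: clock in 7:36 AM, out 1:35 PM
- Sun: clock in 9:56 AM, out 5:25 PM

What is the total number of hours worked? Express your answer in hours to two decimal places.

Mon: 5:40 AM–12:40 PM = 7 h 0 min; less 45 min break → 6 h 15 min
Tue: 10:38 AM–8:48 PM = 10 h 10 min; less 45 min break → 9 h 25 min
Wed: 10:28 AM–6:37 PM = 8 h 9 min; less 45 min break → 7 h 24 min
Thu: 9:20 AM–2:40 PM = 5 h 20 min; less 45 min break → 4 h 35 min
Fri: 10:36 AM–8:24 PM = 9 h 48 min; less 45 min break → 9 h 3 min
Sat: 7:36 AM–1:35 PM = 5 h 59 min; less 45 min break → 5 h 14 min
Sun: 9:56 AM–5:25 PM = 7 h 29 min; less 45 min break → 6 h 44 min
Total: 6 h 15 min + 9 h 25 min + 7 h 24 min + 4 h 35 min + 9 h 3 min + 5 h 14 min + 6 h 44 min = 48 h 40 min.

48.67 hours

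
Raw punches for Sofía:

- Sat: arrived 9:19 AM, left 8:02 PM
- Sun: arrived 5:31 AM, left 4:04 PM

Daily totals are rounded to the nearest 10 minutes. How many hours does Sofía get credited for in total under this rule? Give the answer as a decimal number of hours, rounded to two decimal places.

Sat: 9:19 AM–8:02 PM = 10 h 43 min → rounds to 10 h 40 min
Sun: 5:31 AM–4:04 PM = 10 h 33 min → rounds to 10 h 30 min
Total credited: 21 h 10 min.

21.17 hours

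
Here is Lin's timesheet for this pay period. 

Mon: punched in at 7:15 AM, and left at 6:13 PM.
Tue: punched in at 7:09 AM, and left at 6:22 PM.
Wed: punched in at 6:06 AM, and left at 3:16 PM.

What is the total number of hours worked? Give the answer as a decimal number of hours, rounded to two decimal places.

31.35 hours

Mon: 7:15 AM–6:13 PM = 10 h 58 min
Tue: 7:09 AM–6:22 PM = 11 h 13 min
Wed: 6:06 AM–3:16 PM = 9 h 10 min
Total: 10 h 58 min + 11 h 13 min + 9 h 10 min = 31 h 21 min.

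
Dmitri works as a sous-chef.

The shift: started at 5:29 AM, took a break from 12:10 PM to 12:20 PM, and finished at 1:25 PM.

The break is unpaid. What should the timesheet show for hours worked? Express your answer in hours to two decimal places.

The shift: 5:29 AM–1:25 PM = 7 h 56 min; less 10 min break → 7 h 46 min

7.77 hours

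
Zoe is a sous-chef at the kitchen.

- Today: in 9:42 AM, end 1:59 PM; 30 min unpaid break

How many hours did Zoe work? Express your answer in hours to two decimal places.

Today: 9:42 AM–1:59 PM = 4 h 17 min; less 30 min break → 3 h 47 min

3.78 hours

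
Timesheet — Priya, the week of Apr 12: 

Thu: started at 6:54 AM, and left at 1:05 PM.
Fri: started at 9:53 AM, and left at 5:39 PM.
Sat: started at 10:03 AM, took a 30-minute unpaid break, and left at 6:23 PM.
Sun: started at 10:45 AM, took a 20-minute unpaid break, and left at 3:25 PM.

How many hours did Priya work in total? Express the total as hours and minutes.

Thu: 6:54 AM–1:05 PM = 6 h 11 min
Fri: 9:53 AM–5:39 PM = 7 h 46 min
Sat: 10:03 AM–6:23 PM = 8 h 20 min; less 30 min break → 7 h 50 min
Sun: 10:45 AM–3:25 PM = 4 h 40 min; less 20 min break → 4 h 20 min
Total: 6 h 11 min + 7 h 46 min + 7 h 50 min + 4 h 20 min = 26 h 7 min.

26 h 7 min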